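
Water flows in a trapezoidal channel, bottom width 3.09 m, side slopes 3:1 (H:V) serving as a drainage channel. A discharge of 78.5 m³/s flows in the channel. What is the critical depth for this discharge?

y_c = 2.23 m

At critical depth, Q² T / (g A³) = 1, i.e. A³/T = Q²/g = 78.5²/9.81 = 628.2.
Trying y = 1.98 m: A³/T = 381.8 — too small.
Trying y = 2.23 m: A³/T = 629.9 — ≈ 628.2.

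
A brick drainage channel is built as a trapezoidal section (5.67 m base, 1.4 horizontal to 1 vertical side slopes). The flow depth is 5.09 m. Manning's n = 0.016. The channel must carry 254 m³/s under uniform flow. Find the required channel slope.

S = 0.000982

With bottom width b = 5.67 m and side slope z = 1.4: A = (b + zy)y = (5.67 + 1.4×5.09)×5.09 = 65.13 m²; P = b + 2y√(1+z²) = 5.67 + 2×5.09×1.72 = 23.18 m.
Hydraulic radius R = A/P = 65.13/23.18 = 2.809 m.
From Manning's equation, S = [nQ / (1 A R^(2/3))]² = [0.016 × 254 / (1 × 65.13 × 2.809^(2/3))]² = 0.000982.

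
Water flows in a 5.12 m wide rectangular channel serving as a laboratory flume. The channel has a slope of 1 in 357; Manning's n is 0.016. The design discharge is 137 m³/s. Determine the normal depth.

Manning's equation rearranged: A R^(2/3) = nQ / (1·√S) = 0.016 × 137 / (√0.002801) = 41.42.
Trying y = 4.68 m: A R^(2/3) = 33.52 — low.
Trying y = 5.56 m: A R^(2/3) = 41.39 — close enough.

y_n = 5.56 m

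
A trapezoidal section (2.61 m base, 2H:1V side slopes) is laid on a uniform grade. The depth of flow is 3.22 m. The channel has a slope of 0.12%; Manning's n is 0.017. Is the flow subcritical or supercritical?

With bottom width b = 2.61 m and side slope z = 2: A = (b + zy)y = (2.61 + 2×3.22)×3.22 = 29.14 m²; P = b + 2y√(1+z²) = 2.61 + 2×3.22×2.236 = 17.01 m.
Hydraulic radius R = A/P = 29.14/17.01 = 1.713 m.
V = (1/n) R^(2/3) √S = (1/0.017) × 1.713^(2/3) × √0.0012 = 2.917 m/s. Hydraulic depth D_h = A/T = 29.14/15.49 = 1.881 m.
Froude number Fr = V/√(g·D_h) = 2.917/√(9.81×1.881) = 0.679, which is less than 1, so the flow is subcritical.

subcritical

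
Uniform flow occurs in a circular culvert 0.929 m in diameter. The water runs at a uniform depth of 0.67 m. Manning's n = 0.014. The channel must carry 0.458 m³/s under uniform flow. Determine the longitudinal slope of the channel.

S = 0.000829

For a circular section of diameter D = 0.929 m at depth y = 0.67 m, the central angle is θ = 2 arccos(1 − 2y/D) = 4.058 rad. Then A = (D²/8)(θ − sin θ) = 0.5234 m² and P = Dθ/2 = 1.885 m.
Hydraulic radius R = A/P = 0.5234/1.885 = 0.2777 m.
From Manning's equation, S = [nQ / (1 A R^(2/3))]² = [0.014 × 0.458 / (1 × 0.5234 × 0.2777^(2/3))]² = 0.000829.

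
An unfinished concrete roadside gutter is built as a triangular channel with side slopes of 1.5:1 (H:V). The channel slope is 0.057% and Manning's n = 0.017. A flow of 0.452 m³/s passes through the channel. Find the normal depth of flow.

y_n = 0.699 m

Manning's equation rearranged: A R^(2/3) = nQ / (1·√S) = 0.017 × 0.452 / (√0.00057) = 0.3218.
Trying y = 0.788 m: A R^(2/3) = 0.4428 — high.
Trying y = 0.601 m: A R^(2/3) = 0.215 — low.
Trying y = 0.699 m: A R^(2/3) = 0.3217 — matches.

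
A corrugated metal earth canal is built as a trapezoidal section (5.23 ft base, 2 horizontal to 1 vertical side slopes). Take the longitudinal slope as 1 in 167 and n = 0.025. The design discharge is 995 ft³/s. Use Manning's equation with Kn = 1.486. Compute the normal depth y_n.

Manning's equation rearranged: A R^(2/3) = nQ / (1.486·√S) = 0.025 × 995 / (1.486 × √0.005988) = 216.3.
At y = 7.15 ft: A R^(2/3) = 337.2 — too large.
At y = 4.74 ft: A R^(2/3) = 133.1 — too small.
At y = 5.89 ft: A R^(2/3) = 216.4 — close enough.

y_n = 5.89 ft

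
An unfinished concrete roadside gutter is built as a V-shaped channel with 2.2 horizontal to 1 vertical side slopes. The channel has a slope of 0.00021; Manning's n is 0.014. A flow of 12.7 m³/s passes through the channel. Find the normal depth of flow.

Manning's equation rearranged: A R^(2/3) = nQ / (1·√S) = 0.014 × 12.7 / (√0.00021) = 12.27.
Trying y = 1.8 m: A R^(2/3) = 6.241 — too small.
Trying y = 2.97 m: A R^(2/3) = 23.73 — too large.
Trying y = 2.32 m: A R^(2/3) = 12.28 — close enough.

y_n = 2.32 m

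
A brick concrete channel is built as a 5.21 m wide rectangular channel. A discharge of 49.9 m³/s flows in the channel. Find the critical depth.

y_c = 2.11 m

For a rectangular channel, critical depth y_c = (q²/g)^(1/3) where q = Q/b = 49.9/5.21 = 9.578 m²/s.
So y_c = (9.578²/9.81)^(1/3) = 2.11 m.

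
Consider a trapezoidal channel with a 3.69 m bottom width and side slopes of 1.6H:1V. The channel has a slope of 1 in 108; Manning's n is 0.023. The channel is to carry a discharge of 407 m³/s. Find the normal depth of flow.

y_n = 4.73 m

Manning's equation rearranged: A R^(2/3) = nQ / (1·√S) = 0.023 × 407 / (√0.009259) = 97.28.
At y = 5.34 m: A R^(2/3) = 127.9 — too large.
At y = 4.73 m: A R^(2/3) = 97.36 — close enough.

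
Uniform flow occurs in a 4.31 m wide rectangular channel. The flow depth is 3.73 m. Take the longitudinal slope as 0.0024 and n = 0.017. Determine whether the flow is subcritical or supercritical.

subcritical

Flow area A = b·y = 4.31 × 3.73 = 16.08 m². Wetted perimeter P = b + 2y = 4.31 + 2×3.73 = 11.77 m.
Hydraulic radius R = A/P = 16.08/11.77 = 1.366 m.
V = (1/n) R^(2/3) √S = (1/0.017) × 1.366^(2/3) × √0.0024 = 3.548 m/s. Hydraulic depth D_h = A/T = 16.08/4.31 = 3.73 m.
Froude number Fr = V/√(g·D_h) = 3.548/√(9.81×3.73) = 0.586, which is less than 1, so the flow is subcritical.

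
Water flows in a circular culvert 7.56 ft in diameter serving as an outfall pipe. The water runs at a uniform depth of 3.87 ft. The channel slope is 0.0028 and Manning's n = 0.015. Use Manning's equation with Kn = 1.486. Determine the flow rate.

Q = 187 ft³/s

For a circular section of diameter D = 7.56 ft at depth y = 3.87 ft, the central angle is θ = 2 arccos(1 − 2y/D) = 3.189 rad. Then A = (D²/8)(θ − sin θ) = 23.12 ft² and P = Dθ/2 = 12.06 ft.
Hydraulic radius R = A/P = 23.12/12.06 = 1.918 ft.
Manning's equation: Q = (1.486/n) A R^(2/3) S^(1/2) = (1.486/0.015) × 23.12 × 1.918^(2/3) × 0.0028^(1/2) = 187 ft³/s.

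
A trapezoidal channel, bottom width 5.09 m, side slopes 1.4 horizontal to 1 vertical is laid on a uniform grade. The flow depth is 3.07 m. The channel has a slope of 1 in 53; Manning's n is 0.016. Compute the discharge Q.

Q = 372 m³/s

With bottom width b = 5.09 m and side slope z = 1.4: A = (b + zy)y = (5.09 + 1.4×3.07)×3.07 = 28.82 m²; P = b + 2y√(1+z²) = 5.09 + 2×3.07×1.72 = 15.65 m.
Hydraulic radius R = A/P = 28.82/15.65 = 1.841 m.
Manning's equation: Q = (1/n) A R^(2/3) S^(1/2) = (1/0.016) × 28.82 × 1.841^(2/3) × 0.01887^(1/2) = 372 m³/s.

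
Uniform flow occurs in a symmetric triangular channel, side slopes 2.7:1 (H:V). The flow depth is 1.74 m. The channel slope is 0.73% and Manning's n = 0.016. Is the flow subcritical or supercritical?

For a triangular section with side slope z = 2.7: A = zy² = 2.7×1.74² = 8.175 m²; P = 2y√(1+z²) = 2×1.74×2.879 = 10.02 m.
Hydraulic radius R = A/P = 8.175/10.02 = 0.8158 m.
V = (1/n) R^(2/3) √S = (1/0.016) × 0.8158^(2/3) × √0.0073 = 4.662 m/s. Hydraulic depth D_h = A/T = 8.175/9.396 = 0.87 m.
Froude number Fr = V/√(g·D_h) = 4.662/√(9.81×0.87) = 1.6, which is greater than 1, so the flow is supercritical.

supercritical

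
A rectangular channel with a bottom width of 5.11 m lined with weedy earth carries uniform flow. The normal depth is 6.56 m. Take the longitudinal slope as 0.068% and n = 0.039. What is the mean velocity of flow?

Flow area A = b·y = 5.11 × 6.56 = 33.52 m². Wetted perimeter P = b + 2y = 5.11 + 2×6.56 = 18.23 m.
Hydraulic radius R = A/P = 33.52/18.23 = 1.839 m.
From Manning's equation, V = (1/n) R^(2/3) S^(1/2) = (1/0.039) × 1.839^(2/3) × 0.00068^(1/2) = 1 m/s.

V = 1 m/s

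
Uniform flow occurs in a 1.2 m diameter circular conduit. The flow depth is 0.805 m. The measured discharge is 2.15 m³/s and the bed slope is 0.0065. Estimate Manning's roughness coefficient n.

For a circular section of diameter D = 1.2 m at depth y = 0.805 m, the central angle is θ = 2 arccos(1 − 2y/D) = 3.839 rad. Then A = (D²/8)(θ − sin θ) = 0.8066 m² and P = Dθ/2 = 2.303 m.
Hydraulic radius R = A/P = 0.8066/2.303 = 0.3502 m.
Rearranging Manning's equation: n = (1/Q) A R^(2/3) S^(1/2) = (1/2.15) × 0.8066 × 0.3502^(2/3) × √0.0065 = 0.015.

n = 0.015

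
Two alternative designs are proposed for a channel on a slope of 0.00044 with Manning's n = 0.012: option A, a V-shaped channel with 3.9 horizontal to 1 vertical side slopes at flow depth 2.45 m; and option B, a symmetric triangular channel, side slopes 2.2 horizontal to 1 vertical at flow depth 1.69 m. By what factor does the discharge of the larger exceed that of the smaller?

4.97

Channel A: For a triangular section with side slope z = 3.9: A = zy² = 3.9×2.45² = 23.41 m²; P = 2y√(1+z²) = 2×2.45×4.026 = 19.73 m. Hydraulic radius R = A/P = 23.41/19.73 = 1.187 m. Q_A = (1/0.012)·23.41·1.187^(2/3)·√0.00044 = 45.86 m³/s.
Channel B: For a triangular section with side slope z = 2.2: A = zy² = 2.2×1.69² = 6.283 m²; P = 2y√(1+z²) = 2×1.69×2.417 = 8.168 m. Hydraulic radius R = A/P = 6.283/8.168 = 0.7693 m. Q_B = (1/0.012)·6.283·0.7693^(2/3)·√0.00044 = 9.221 m³/s.
The larger discharge is 45.86 m³/s and the smaller is 9.221 m³/s; the ratio is 4.97.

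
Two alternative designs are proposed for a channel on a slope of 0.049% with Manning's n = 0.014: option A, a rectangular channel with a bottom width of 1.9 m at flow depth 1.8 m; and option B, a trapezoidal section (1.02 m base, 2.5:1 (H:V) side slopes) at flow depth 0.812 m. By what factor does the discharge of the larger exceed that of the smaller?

Channel A: Flow area A = b·y = 1.9 × 1.8 = 3.42 m². Wetted perimeter P = b + 2y = 1.9 + 2×1.8 = 5.5 m. Hydraulic radius R = A/P = 3.42/5.5 = 0.6218 m. Q_A = (1/0.014)·3.42·0.6218^(2/3)·√0.00049 = 3.939 m³/s.
Channel B: With bottom width b = 1.02 m and side slope z = 2.5: A = (b + zy)y = (1.02 + 2.5×0.812)×0.812 = 2.477 m²; P = b + 2y√(1+z²) = 1.02 + 2×0.812×2.693 = 5.393 m. Hydraulic radius R = A/P = 2.477/5.393 = 0.4592 m. Q_B = (1/0.014)·2.477·0.4592^(2/3)·√0.00049 = 2.331 m³/s.
The larger discharge is 3.939 m³/s and the smaller is 2.331 m³/s; the ratio is 1.69.

1.69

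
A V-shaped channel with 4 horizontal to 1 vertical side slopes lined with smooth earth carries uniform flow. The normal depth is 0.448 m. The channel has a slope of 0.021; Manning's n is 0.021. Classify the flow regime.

For a triangular section with side slope z = 4: A = zy² = 4×0.448² = 0.8028 m²; P = 2y√(1+z²) = 2×0.448×4.123 = 3.694 m.
Hydraulic radius R = A/P = 0.8028/3.694 = 0.2173 m.
V = (1/n) R^(2/3) √S = (1/0.021) × 0.2173^(2/3) × √0.021 = 2.494 m/s. Hydraulic depth D_h = A/T = 0.8028/3.584 = 0.224 m.
Froude number Fr = V/√(g·D_h) = 2.494/√(9.81×0.224) = 1.68, which is greater than 1, so the flow is supercritical.

supercritical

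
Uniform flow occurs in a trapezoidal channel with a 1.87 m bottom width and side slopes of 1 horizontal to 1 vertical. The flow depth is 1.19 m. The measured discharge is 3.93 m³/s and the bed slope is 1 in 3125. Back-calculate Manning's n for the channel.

With bottom width b = 1.87 m and side slope z = 1: A = (b + zy)y = (1.87 + 1×1.19)×1.19 = 3.641 m²; P = b + 2y√(1+z²) = 1.87 + 2×1.19×1.414 = 5.236 m.
Hydraulic radius R = A/P = 3.641/5.236 = 0.6955 m.
Rearranging Manning's equation: n = (1/Q) A R^(2/3) S^(1/2) = (1/3.93) × 3.641 × 0.6955^(2/3) × √0.00032 = 0.013.

n = 0.013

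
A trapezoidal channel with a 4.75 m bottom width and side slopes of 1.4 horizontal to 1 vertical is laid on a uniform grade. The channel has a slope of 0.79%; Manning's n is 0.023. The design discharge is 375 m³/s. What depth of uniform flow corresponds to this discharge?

y_n = 4.65 m

Manning's equation rearranged: A R^(2/3) = nQ / (1·√S) = 0.023 × 375 / (√0.0079) = 97.04.
Trying y = 5.45 m: A R^(2/3) = 136.3 — over.
Trying y = 3.67 m: A R^(2/3) = 59.29 — short.
Trying y = 4.65 m: A R^(2/3) = 97.04 — ≈ 97.04.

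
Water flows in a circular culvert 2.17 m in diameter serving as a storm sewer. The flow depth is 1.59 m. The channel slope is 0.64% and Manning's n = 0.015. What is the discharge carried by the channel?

For a circular section of diameter D = 2.17 m at depth y = 1.59 m, the central angle is θ = 2 arccos(1 − 2y/D) = 4.11 rad. Then A = (D²/8)(θ − sin θ) = 2.904 m² and P = Dθ/2 = 4.459 m.
Hydraulic radius R = A/P = 2.904/4.459 = 0.6513 m.
Manning's equation: Q = (1/n) A R^(2/3) S^(1/2) = (1/0.015) × 2.904 × 0.6513^(2/3) × 0.0064^(1/2) = 11.6 m³/s.

Q = 11.6 m³/s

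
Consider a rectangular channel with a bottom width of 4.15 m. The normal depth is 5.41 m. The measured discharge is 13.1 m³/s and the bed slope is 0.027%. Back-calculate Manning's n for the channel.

Flow area A = b·y = 4.15 × 5.41 = 22.45 m². Wetted perimeter P = b + 2y = 4.15 + 2×5.41 = 14.97 m.
Hydraulic radius R = A/P = 22.45/14.97 = 1.5 m.
Rearranging Manning's equation: n = (1/Q) A R^(2/3) S^(1/2) = (1/13.1) × 22.45 × 1.5^(2/3) × √0.00027 = 0.0369.

n = 0.0369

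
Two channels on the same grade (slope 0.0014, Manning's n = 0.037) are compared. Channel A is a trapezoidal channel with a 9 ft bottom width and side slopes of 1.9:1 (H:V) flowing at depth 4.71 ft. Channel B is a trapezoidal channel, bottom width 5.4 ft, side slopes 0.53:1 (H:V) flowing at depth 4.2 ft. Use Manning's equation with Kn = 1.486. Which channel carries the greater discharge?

channel A

Channel A: With bottom width b = 9 ft and side slope z = 1.9: A = (b + zy)y = (9 + 1.9×4.71)×4.71 = 84.54 ft²; P = b + 2y√(1+z²) = 9 + 2×4.71×2.147 = 29.23 ft. Hydraulic radius R = A/P = 84.54/29.23 = 2.893 ft. Q_A = (1.486/0.037)·84.54·2.893^(2/3)·√0.0014 = 257.9 ft³/s.
Channel B: With bottom width b = 5.4 ft and side slope z = 0.53: A = (b + zy)y = (5.4 + 0.53×4.2)×4.2 = 32.03 ft²; P = b + 2y√(1+z²) = 5.4 + 2×4.2×1.132 = 14.91 ft. Hydraulic radius R = A/P = 32.03/14.91 = 2.149 ft. Q_B = (1.486/0.037)·32.03·2.149^(2/3)·√0.0014 = 80.14 ft³/s.
Q_A = 257.9 ft³/s vs Q_B = 80.14 ft³/s, so channel A carries more.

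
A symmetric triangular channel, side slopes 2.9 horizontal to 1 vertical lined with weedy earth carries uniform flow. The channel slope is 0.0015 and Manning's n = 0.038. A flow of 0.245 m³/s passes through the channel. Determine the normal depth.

Manning's equation rearranged: A R^(2/3) = nQ / (1·√S) = 0.038 × 0.245 / (√0.0015) = 0.2404.
Trying y = 0.362 m: A R^(2/3) = 0.1171 — short.
Trying y = 0.555 m: A R^(2/3) = 0.3661 — over.
Trying y = 0.474 m: A R^(2/3) = 0.2404 — close enough.

y_n = 0.474 m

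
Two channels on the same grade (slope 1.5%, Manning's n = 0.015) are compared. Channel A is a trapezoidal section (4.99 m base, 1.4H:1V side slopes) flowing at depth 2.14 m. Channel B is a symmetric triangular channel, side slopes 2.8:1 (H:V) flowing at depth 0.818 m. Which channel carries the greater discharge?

Channel A: With bottom width b = 4.99 m and side slope z = 1.4: A = (b + zy)y = (4.99 + 1.4×2.14)×2.14 = 17.09 m²; P = b + 2y√(1+z²) = 4.99 + 2×2.14×1.72 = 12.35 m. Hydraulic radius R = A/P = 17.09/12.35 = 1.383 m. Q_A = (1/0.015)·17.09·1.383^(2/3)·√0.015 = 173.2 m³/s.
Channel B: For a triangular section with side slope z = 2.8: A = zy² = 2.8×0.818² = 1.874 m²; P = 2y√(1+z²) = 2×0.818×2.973 = 4.864 m. Hydraulic radius R = A/P = 1.874/4.864 = 0.3852 m. Q_B = (1/0.015)·1.874·0.3852^(2/3)·√0.015 = 8.098 m³/s.
Q_A = 173.2 m³/s vs Q_B = 8.098 m³/s, so channel A carries more.

channel A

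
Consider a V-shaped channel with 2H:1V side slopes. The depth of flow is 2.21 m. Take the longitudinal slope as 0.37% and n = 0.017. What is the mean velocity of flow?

V = 3.55 m/s

For a triangular section with side slope z = 2: A = zy² = 2×2.21² = 9.768 m²; P = 2y√(1+z²) = 2×2.21×2.236 = 9.883 m.
Hydraulic radius R = A/P = 9.768/9.883 = 0.9883 m.
From Manning's equation, V = (1/n) R^(2/3) S^(1/2) = (1/0.017) × 0.9883^(2/3) × 0.0037^(1/2) = 3.55 m/s.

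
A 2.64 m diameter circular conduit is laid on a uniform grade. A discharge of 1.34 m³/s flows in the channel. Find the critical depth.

y_c = 0.501 m

At critical depth, Q² T / (g A³) = 1, i.e. A³/T = Q²/g = 1.34²/9.81 = 0.183.
Trying y = 0.445 m: A³/T = 0.1146 — too small.
Trying y = 0.501 m: A³/T = 0.1825 — ≈ 0.183.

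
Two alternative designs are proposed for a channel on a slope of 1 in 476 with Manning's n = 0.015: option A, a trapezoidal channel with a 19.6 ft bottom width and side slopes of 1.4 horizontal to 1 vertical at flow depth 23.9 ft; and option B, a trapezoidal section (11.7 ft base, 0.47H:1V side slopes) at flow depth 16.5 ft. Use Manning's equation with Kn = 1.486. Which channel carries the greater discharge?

Channel A: With bottom width b = 19.6 ft and side slope z = 1.4: A = (b + zy)y = (19.6 + 1.4×23.9)×23.9 = 1268 ft²; P = b + 2y√(1+z²) = 19.6 + 2×23.9×1.72 = 101.8 ft. Hydraulic radius R = A/P = 1268/101.8 = 12.45 ft. Q_A = (1.486/0.015)·1268·12.45^(2/3)·√0.002101 = 30940 ft³/s.
Channel B: With bottom width b = 11.7 ft and side slope z = 0.47: A = (b + zy)y = (11.7 + 0.47×16.5)×16.5 = 321 ft²; P = b + 2y√(1+z²) = 11.7 + 2×16.5×1.105 = 48.16 ft. Hydraulic radius R = A/P = 321/48.16 = 6.665 ft. Q_B = (1.486/0.015)·321·6.665^(2/3)·√0.002101 = 5162 ft³/s.
Q_A = 30940 ft³/s vs Q_B = 5162 ft³/s, so channel A carries more.

channel A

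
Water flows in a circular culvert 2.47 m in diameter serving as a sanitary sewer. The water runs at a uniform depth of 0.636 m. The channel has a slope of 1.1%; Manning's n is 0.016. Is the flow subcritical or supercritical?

For a circular section of diameter D = 2.47 m at depth y = 0.636 m, the central angle is θ = 2 arccos(1 − 2y/D) = 2.129 rad. Then A = (D²/8)(θ − sin θ) = 0.9765 m² and P = Dθ/2 = 2.629 m.
Hydraulic radius R = A/P = 0.9765/2.629 = 0.3714 m.
V = (1/n) R^(2/3) √S = (1/0.016) × 0.3714^(2/3) × √0.011 = 3.387 m/s. Hydraulic depth D_h = A/T = 0.9765/2.16 = 0.4521 m.
Froude number Fr = V/√(g·D_h) = 3.387/√(9.81×0.4521) = 1.61, which is greater than 1, so the flow is supercritical.

supercritical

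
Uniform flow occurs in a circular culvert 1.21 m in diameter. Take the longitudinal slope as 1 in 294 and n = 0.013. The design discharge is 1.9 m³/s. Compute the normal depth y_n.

y_n = 0.832 m

Manning's equation rearranged: A R^(2/3) = nQ / (1·√S) = 0.013 × 1.9 / (√0.003401) = 0.4235.
Try y = 0.939 m: A R^(2/3) = 0.4909 — high.
Try y = 0.832 m: A R^(2/3) = 0.4237 — matches.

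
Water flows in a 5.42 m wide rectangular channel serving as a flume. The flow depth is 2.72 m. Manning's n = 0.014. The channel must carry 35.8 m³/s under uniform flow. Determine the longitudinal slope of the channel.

S = 0.000769

Flow area A = b·y = 5.42 × 2.72 = 14.74 m². Wetted perimeter P = b + 2y = 5.42 + 2×2.72 = 10.86 m.
Hydraulic radius R = A/P = 14.74/10.86 = 1.357 m.
From Manning's equation, S = [nQ / (1 A R^(2/3))]² = [0.014 × 35.8 / (1 × 14.74 × 1.357^(2/3))]² = 0.000769.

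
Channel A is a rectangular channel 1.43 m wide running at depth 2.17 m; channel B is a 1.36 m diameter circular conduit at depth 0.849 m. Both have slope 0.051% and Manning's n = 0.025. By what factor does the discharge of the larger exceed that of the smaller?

4.07

Channel A: Flow area A = b·y = 1.43 × 2.17 = 3.103 m². Wetted perimeter P = b + 2y = 1.43 + 2×2.17 = 5.77 m. Hydraulic radius R = A/P = 3.103/5.77 = 0.5378 m. Q_A = (1/0.025)·3.103·0.5378^(2/3)·√0.00051 = 1.854 m³/s.
Channel B: For a circular section of diameter D = 1.36 m at depth y = 0.849 m, the central angle is θ = 2 arccos(1 − 2y/D) = 3.644 rad. Then A = (D²/8)(θ − sin θ) = 0.9538 m² and P = Dθ/2 = 2.478 m. Hydraulic radius R = A/P = 0.9538/2.478 = 0.3849 m. Q_B = (1/0.025)·0.9538·0.3849^(2/3)·√0.00051 = 0.4559 m³/s.
The larger discharge is 1.854 m³/s and the smaller is 0.4559 m³/s; the ratio is 4.07.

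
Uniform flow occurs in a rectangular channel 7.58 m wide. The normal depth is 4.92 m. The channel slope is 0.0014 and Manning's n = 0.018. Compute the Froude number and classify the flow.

subcritical

Flow area A = b·y = 7.58 × 4.92 = 37.29 m². Wetted perimeter P = b + 2y = 7.58 + 2×4.92 = 17.42 m.
Hydraulic radius R = A/P = 37.29/17.42 = 2.141 m.
V = (1/n) R^(2/3) √S = (1/0.018) × 2.141^(2/3) × √0.0014 = 3.453 m/s. Hydraulic depth D_h = A/T = 37.29/7.58 = 4.92 m.
Froude number Fr = V/√(g·D_h) = 3.453/√(9.81×4.92) = 0.497, which is less than 1, so the flow is subcritical.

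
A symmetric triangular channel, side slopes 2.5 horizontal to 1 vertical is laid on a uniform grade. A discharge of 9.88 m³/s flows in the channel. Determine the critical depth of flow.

y_c = 1.26 m

At critical depth, Q² T / (g A³) = 1, i.e. A³/T = Q²/g = 9.88²/9.81 = 9.95.
Trying y = 1.4 m: A³/T = 16.81 — too large.
Trying y = 1.26 m: A³/T = 9.924 — close enough.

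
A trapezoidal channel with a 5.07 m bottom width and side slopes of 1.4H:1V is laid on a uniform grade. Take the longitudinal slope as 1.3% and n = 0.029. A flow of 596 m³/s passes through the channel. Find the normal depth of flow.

Manning's equation rearranged: A R^(2/3) = nQ / (1·√S) = 0.029 × 596 / (√0.013) = 151.6.
Try y = 6.84 m: A R^(2/3) = 231 — over.
Try y = 3.85 m: A R^(2/3) = 68.09 — short.
Try y = 5.64 m: A R^(2/3) = 151.7 — ≈ 151.6.

y_n = 5.64 m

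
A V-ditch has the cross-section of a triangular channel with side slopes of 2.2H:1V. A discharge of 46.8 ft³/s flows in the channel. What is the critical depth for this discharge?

y_c = 1.95 ft

At critical depth, Q² T / (g A³) = 1, i.e. A³/T = Q²/g = 46.8²/32.2 = 68.02.
At y = 2.17 ft: A³/T = 116.4 — high.
At y = 1.54 ft: A³/T = 20.96 — low.
At y = 1.95 ft: A³/T = 68.23 — ≈ 68.02.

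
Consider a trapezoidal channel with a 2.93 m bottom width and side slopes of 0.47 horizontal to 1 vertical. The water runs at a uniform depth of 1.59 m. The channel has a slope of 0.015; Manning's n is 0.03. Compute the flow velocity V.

With bottom width b = 2.93 m and side slope z = 0.47: A = (b + zy)y = (2.93 + 0.47×1.59)×1.59 = 5.847 m²; P = b + 2y√(1+z²) = 2.93 + 2×1.59×1.105 = 6.444 m.
Hydraulic radius R = A/P = 5.847/6.444 = 0.9074 m.
From Manning's equation, V = (1/n) R^(2/3) S^(1/2) = (1/0.03) × 0.9074^(2/3) × 0.015^(1/2) = 3.83 m/s.

V = 3.83 m/s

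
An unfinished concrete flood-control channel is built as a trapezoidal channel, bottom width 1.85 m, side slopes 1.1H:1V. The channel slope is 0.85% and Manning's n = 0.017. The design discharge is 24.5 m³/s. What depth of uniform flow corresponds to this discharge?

y_n = 1.48 m

Manning's equation rearranged: A R^(2/3) = nQ / (1·√S) = 0.017 × 24.5 / (√0.0085) = 4.518.
Try y = 1.67 m: A R^(2/3) = 5.754 — over.
Try y = 1.48 m: A R^(2/3) = 4.523 — ≈ 4.518.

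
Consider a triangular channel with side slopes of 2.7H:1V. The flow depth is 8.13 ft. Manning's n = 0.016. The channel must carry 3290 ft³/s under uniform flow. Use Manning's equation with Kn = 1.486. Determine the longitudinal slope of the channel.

For a triangular section with side slope z = 2.7: A = zy² = 2.7×8.13² = 178.5 ft²; P = 2y√(1+z²) = 2×8.13×2.879 = 46.82 ft.
Hydraulic radius R = A/P = 178.5/46.82 = 3.812 ft.
From Manning's equation, S = [nQ / (1.486 A R^(2/3))]² = [0.016 × 3290 / (1.486 × 178.5 × 3.812^(2/3))]² = 0.00662.

S = 0.00662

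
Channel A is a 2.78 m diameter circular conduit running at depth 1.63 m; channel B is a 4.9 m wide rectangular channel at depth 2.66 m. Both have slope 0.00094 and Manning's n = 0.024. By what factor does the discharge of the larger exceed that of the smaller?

Channel A: For a circular section of diameter D = 2.78 m at depth y = 1.63 m, the central angle is θ = 2 arccos(1 − 2y/D) = 3.489 rad. Then A = (D²/8)(θ − sin θ) = 3.699 m² and P = Dθ/2 = 4.849 m. Hydraulic radius R = A/P = 3.699/4.849 = 0.7628 m. Q_A = (1/0.024)·3.699·0.7628^(2/3)·√0.00094 = 3.945 m³/s.
Channel B: Flow area A = b·y = 4.9 × 2.66 = 13.03 m². Wetted perimeter P = b + 2y = 4.9 + 2×2.66 = 10.22 m. Hydraulic radius R = A/P = 13.03/10.22 = 1.275 m. Q_B = (1/0.024)·13.03·1.275^(2/3)·√0.00094 = 19.58 m³/s.
The larger discharge is 19.58 m³/s and the smaller is 3.945 m³/s; the ratio is 4.96.

4.96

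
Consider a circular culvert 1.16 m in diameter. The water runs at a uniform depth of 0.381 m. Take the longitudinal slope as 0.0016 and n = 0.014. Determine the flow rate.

For a circular section of diameter D = 1.16 m at depth y = 0.381 m, the central angle is θ = 2 arccos(1 − 2y/D) = 2.441 rad. Then A = (D²/8)(θ − sin θ) = 0.3022 m² and P = Dθ/2 = 1.416 m.
Hydraulic radius R = A/P = 0.3022/1.416 = 0.2134 m.
Manning's equation: Q = (1/n) A R^(2/3) S^(1/2) = (1/0.014) × 0.3022 × 0.2134^(2/3) × 0.0016^(1/2) = 0.308 m³/s.

Q = 0.308 m³/s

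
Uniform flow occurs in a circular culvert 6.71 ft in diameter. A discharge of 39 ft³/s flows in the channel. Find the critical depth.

y_c = 1.6 ft

At critical depth, Q² T / (g A³) = 1, i.e. A³/T = Q²/g = 39²/32.2 = 47.24.
At y = 1.2 ft: A³/T = 15.33 — too small.
At y = 2.02 ft: A³/T = 117.1 — too large.
At y = 1.6 ft: A³/T = 47.28 — ≈ 47.24.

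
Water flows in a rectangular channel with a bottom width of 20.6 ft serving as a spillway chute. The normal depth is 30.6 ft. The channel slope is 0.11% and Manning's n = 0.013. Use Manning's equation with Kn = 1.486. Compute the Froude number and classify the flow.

Flow area A = b·y = 20.6 × 30.6 = 630.4 ft². Wetted perimeter P = b + 2y = 20.6 + 2×30.6 = 81.8 ft.
Hydraulic radius R = A/P = 630.4/81.8 = 7.706 ft.
V = (1.486/n) R^(2/3) √S = (1.486/0.013) × 7.706^(2/3) × √0.0011 = 14.79 ft/s. Hydraulic depth D_h = A/T = 630.4/20.6 = 30.6 ft.
Froude number Fr = V/√(g·D_h) = 14.79/√(32.2×30.6) = 0.471, which is less than 1, so the flow is subcritical.

subcritical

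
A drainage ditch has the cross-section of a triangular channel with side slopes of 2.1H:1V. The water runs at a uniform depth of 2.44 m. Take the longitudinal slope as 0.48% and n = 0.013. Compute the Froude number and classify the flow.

For a triangular section with side slope z = 2.1: A = zy² = 2.1×2.44² = 12.5 m²; P = 2y√(1+z²) = 2×2.44×2.326 = 11.35 m.
Hydraulic radius R = A/P = 12.5/11.35 = 1.101 m.
V = (1/n) R^(2/3) √S = (1/0.013) × 1.101^(2/3) × √0.0048 = 5.684 m/s. Hydraulic depth D_h = A/T = 12.5/10.25 = 1.22 m.
Froude number Fr = V/√(g·D_h) = 5.684/√(9.81×1.22) = 1.64, which is greater than 1, so the flow is supercritical.

supercritical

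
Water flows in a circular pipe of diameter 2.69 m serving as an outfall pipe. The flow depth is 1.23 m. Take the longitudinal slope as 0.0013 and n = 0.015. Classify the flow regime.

For a circular section of diameter D = 2.69 m at depth y = 1.23 m, the central angle is θ = 2 arccos(1 − 2y/D) = 2.97 rad. Then A = (D²/8)(θ − sin θ) = 2.533 m² and P = Dθ/2 = 3.995 m.
Hydraulic radius R = A/P = 2.533/3.995 = 0.6339 m.
V = (1/n) R^(2/3) √S = (1/0.015) × 0.6339^(2/3) × √0.0013 = 1.774 m/s. Hydraulic depth D_h = A/T = 2.533/2.68 = 0.945 m.
Froude number Fr = V/√(g·D_h) = 1.774/√(9.81×0.945) = 0.583, which is less than 1, so the flow is subcritical.

subcritical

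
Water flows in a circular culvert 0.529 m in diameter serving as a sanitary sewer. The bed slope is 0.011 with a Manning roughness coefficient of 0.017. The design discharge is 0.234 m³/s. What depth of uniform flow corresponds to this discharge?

y_n = 0.315 m

Manning's equation rearranged: A R^(2/3) = nQ / (1·√S) = 0.017 × 0.234 / (√0.011) = 0.03793.
Trying y = 0.223 m: A R^(2/3) = 0.02115 — low.
Trying y = 0.344 m: A R^(2/3) = 0.04318 — high.
Trying y = 0.315 m: A R^(2/3) = 0.03789 — matches.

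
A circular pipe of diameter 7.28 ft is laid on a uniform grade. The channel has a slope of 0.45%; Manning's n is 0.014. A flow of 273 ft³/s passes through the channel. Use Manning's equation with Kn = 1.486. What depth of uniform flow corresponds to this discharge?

Manning's equation rearranged: A R^(2/3) = nQ / (1.486·√S) = 0.014 × 273 / (1.486 × √0.0045) = 38.34.
Try y = 2.97 ft: A R^(2/3) = 21.68 — too small.
Try y = 4.63 ft: A R^(2/3) = 45.48 — too large.
Try y = 4.14 ft: A R^(2/3) = 38.34 — close enough.

y_n = 4.14 ft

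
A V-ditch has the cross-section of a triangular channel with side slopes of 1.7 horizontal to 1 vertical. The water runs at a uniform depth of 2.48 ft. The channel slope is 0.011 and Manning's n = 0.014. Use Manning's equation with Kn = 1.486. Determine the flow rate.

For a triangular section with side slope z = 1.7: A = zy² = 1.7×2.48² = 10.46 ft²; P = 2y√(1+z²) = 2×2.48×1.972 = 9.783 ft.
Hydraulic radius R = A/P = 10.46/9.783 = 1.069 ft.
Manning's equation: Q = (1.486/n) A R^(2/3) S^(1/2) = (1.486/0.014) × 10.46 × 1.069^(2/3) × 0.011^(1/2) = 122 ft³/s.

Q = 122 ft³/s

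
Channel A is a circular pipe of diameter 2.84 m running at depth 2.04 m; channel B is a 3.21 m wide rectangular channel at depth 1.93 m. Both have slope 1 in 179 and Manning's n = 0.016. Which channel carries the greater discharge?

Channel A: For a circular section of diameter D = 2.84 m at depth y = 2.04 m, the central angle is θ = 2 arccos(1 − 2y/D) = 4.045 rad. Then A = (D²/8)(θ − sin θ) = 4.87 m² and P = Dθ/2 = 5.744 m. Hydraulic radius R = A/P = 4.87/5.744 = 0.8479 m. Q_A = (1/0.016)·4.87·0.8479^(2/3)·√0.005587 = 20.38 m³/s.
Channel B: Flow area A = b·y = 3.21 × 1.93 = 6.195 m². Wetted perimeter P = b + 2y = 3.21 + 2×1.93 = 7.07 m. Hydraulic radius R = A/P = 6.195/7.07 = 0.8763 m. Q_B = (1/0.016)·6.195·0.8763^(2/3)·√0.005587 = 26.5 m³/s.
Q_A = 20.38 m³/s vs Q_B = 26.5 m³/s, so channel B carries more.

channel B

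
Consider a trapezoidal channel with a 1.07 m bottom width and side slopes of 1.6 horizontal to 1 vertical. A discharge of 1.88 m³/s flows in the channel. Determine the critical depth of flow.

At critical depth, Q² T / (g A³) = 1, i.e. A³/T = Q²/g = 1.88²/9.81 = 0.3603.
Trying y = 0.46 m: A³/T = 0.2256 — low.
Trying y = 0.523 m: A³/T = 0.3615 — ≈ 0.3603.

y_c = 0.523 m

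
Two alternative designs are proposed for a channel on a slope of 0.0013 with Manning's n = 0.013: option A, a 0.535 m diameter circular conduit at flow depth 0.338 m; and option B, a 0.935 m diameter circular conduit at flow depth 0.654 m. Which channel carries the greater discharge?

Channel A: For a circular section of diameter D = 0.535 m at depth y = 0.338 m, the central angle is θ = 2 arccos(1 − 2y/D) = 3.675 rad. Then A = (D²/8)(θ − sin θ) = 0.1497 m² and P = Dθ/2 = 0.9831 m. Hydraulic radius R = A/P = 0.1497/0.9831 = 0.1523 m. Q_A = (1/0.013)·0.1497·0.1523^(2/3)·√0.0013 = 0.1184 m³/s.
Channel B: For a circular section of diameter D = 0.935 m at depth y = 0.654 m, the central angle is θ = 2 arccos(1 − 2y/D) = 3.962 rad. Then A = (D²/8)(θ − sin θ) = 0.5129 m² and P = Dθ/2 = 1.852 m. Hydraulic radius R = A/P = 0.5129/1.852 = 0.2769 m. Q_B = (1/0.013)·0.5129·0.2769^(2/3)·√0.0013 = 0.6044 m³/s.
Q_A = 0.1184 m³/s vs Q_B = 0.6044 m³/s, so channel B carries more.

channel B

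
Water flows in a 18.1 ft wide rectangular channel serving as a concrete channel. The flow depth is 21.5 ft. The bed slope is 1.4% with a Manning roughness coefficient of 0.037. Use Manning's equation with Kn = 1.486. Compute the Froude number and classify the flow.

subcritical

Flow area A = b·y = 18.1 × 21.5 = 389.2 ft². Wetted perimeter P = b + 2y = 18.1 + 2×21.5 = 61.1 ft.
Hydraulic radius R = A/P = 389.2/61.1 = 6.369 ft.
V = (1.486/n) R^(2/3) √S = (1.486/0.037) × 6.369^(2/3) × √0.014 = 16.33 ft/s. Hydraulic depth D_h = A/T = 389.2/18.1 = 21.5 ft.
Froude number Fr = V/√(g·D_h) = 16.33/√(32.2×21.5) = 0.621, which is less than 1, so the flow is subcritical.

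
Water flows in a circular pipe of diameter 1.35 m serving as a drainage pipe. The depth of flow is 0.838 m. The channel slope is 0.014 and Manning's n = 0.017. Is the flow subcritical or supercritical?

For a circular section of diameter D = 1.35 m at depth y = 0.838 m, the central angle is θ = 2 arccos(1 − 2y/D) = 3.629 rad. Then A = (D²/8)(θ − sin θ) = 0.9336 m² and P = Dθ/2 = 2.45 m.
Hydraulic radius R = A/P = 0.9336/2.45 = 0.3811 m.
V = (1/n) R^(2/3) √S = (1/0.017) × 0.3811^(2/3) × √0.014 = 3.658 m/s. Hydraulic depth D_h = A/T = 0.9336/1.31 = 0.7126 m.
Froude number Fr = V/√(g·D_h) = 3.658/√(9.81×0.7126) = 1.38, which is greater than 1, so the flow is supercritical.

supercritical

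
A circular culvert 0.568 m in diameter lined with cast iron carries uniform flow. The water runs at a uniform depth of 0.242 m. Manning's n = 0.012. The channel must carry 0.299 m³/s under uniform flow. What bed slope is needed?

S = 0.019

For a circular section of diameter D = 0.568 m at depth y = 0.242 m, the central angle is θ = 2 arccos(1 − 2y/D) = 2.845 rad. Then A = (D²/8)(θ − sin θ) = 0.1029 m² and P = Dθ/2 = 0.8079 m.
Hydraulic radius R = A/P = 0.1029/0.8079 = 0.1274 m.
From Manning's equation, S = [nQ / (1 A R^(2/3))]² = [0.012 × 0.299 / (1 × 0.1029 × 0.1274^(2/3))]² = 0.019.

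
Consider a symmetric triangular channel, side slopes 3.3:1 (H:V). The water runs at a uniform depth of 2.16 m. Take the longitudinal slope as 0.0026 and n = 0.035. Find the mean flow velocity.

For a triangular section with side slope z = 3.3: A = zy² = 3.3×2.16² = 15.4 m²; P = 2y√(1+z²) = 2×2.16×3.448 = 14.9 m.
Hydraulic radius R = A/P = 15.4/14.9 = 1.034 m.
From Manning's equation, V = (1/n) R^(2/3) S^(1/2) = (1/0.035) × 1.034^(2/3) × 0.0026^(1/2) = 1.49 m/s.

V = 1.49 m/s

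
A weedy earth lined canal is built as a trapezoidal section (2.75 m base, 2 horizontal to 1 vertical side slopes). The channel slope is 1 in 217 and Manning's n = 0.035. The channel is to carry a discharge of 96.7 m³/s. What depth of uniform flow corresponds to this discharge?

y_n = 3.45 m

Manning's equation rearranged: A R^(2/3) = nQ / (1·√S) = 0.035 × 96.7 / (√0.004608) = 49.86.
At y = 3.93 m: A R^(2/3) = 67.32 — over.
At y = 3.45 m: A R^(2/3) = 49.83 — matches.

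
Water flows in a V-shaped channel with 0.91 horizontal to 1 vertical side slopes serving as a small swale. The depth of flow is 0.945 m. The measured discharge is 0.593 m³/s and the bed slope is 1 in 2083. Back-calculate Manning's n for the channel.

For a triangular section with side slope z = 0.91: A = zy² = 0.91×0.945² = 0.8127 m²; P = 2y√(1+z²) = 2×0.945×1.352 = 2.555 m.
Hydraulic radius R = A/P = 0.8127/2.555 = 0.318 m.
Rearranging Manning's equation: n = (1/Q) A R^(2/3) S^(1/2) = (1/0.593) × 0.8127 × 0.318^(2/3) × √0.0004801 = 0.014.

n = 0.014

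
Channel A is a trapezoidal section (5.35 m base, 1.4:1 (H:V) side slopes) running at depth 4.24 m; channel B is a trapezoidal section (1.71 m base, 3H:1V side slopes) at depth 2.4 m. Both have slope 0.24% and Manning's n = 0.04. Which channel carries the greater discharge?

Channel A: With bottom width b = 5.35 m and side slope z = 1.4: A = (b + zy)y = (5.35 + 1.4×4.24)×4.24 = 47.85 m²; P = b + 2y√(1+z²) = 5.35 + 2×4.24×1.72 = 19.94 m. Hydraulic radius R = A/P = 47.85/19.94 = 2.4 m. Q_A = (1/0.04)·47.85·2.4^(2/3)·√0.0024 = 105.1 m³/s.
Channel B: With bottom width b = 1.71 m and side slope z = 3: A = (b + zy)y = (1.71 + 3×2.4)×2.4 = 21.38 m²; P = b + 2y√(1+z²) = 1.71 + 2×2.4×3.162 = 16.89 m. Hydraulic radius R = A/P = 21.38/16.89 = 1.266 m. Q_B = (1/0.04)·21.38·1.266^(2/3)·√0.0024 = 30.65 m³/s.
Q_A = 105.1 m³/s vs Q_B = 30.65 m³/s, so channel A carries more.

channel A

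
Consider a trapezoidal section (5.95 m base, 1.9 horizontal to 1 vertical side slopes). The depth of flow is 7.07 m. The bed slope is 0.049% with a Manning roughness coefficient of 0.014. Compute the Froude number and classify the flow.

With bottom width b = 5.95 m and side slope z = 1.9: A = (b + zy)y = (5.95 + 1.9×7.07)×7.07 = 137 m²; P = b + 2y√(1+z²) = 5.95 + 2×7.07×2.147 = 36.31 m.
Hydraulic radius R = A/P = 137/36.31 = 3.774 m.
V = (1/n) R^(2/3) √S = (1/0.014) × 3.774^(2/3) × √0.00049 = 3.833 m/s. Hydraulic depth D_h = A/T = 137/32.82 = 4.176 m.
Froude number Fr = V/√(g·D_h) = 3.833/√(9.81×4.176) = 0.599, which is less than 1, so the flow is subcritical.

subcritical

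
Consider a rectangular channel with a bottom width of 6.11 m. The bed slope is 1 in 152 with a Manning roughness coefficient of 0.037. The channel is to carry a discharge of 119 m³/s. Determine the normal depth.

Manning's equation rearranged: A R^(2/3) = nQ / (1·√S) = 0.037 × 119 / (√0.006579) = 54.28.
Trying y = 4.33 m: A R^(2/3) = 39.02 — short.
Trying y = 5.63 m: A R^(2/3) = 54.25 — matches.

y_n = 5.63 m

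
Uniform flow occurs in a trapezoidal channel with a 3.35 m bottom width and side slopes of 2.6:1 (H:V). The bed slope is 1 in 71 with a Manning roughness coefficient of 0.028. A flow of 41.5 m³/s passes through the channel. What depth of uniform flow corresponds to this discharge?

y_n = 1.46 m

Manning's equation rearranged: A R^(2/3) = nQ / (1·√S) = 0.028 × 41.5 / (√0.01408) = 9.791.
At y = 1.75 m: A R^(2/3) = 14.33 — too large.
At y = 1.03 m: A R^(2/3) = 4.816 — too small.
At y = 1.46 m: A R^(2/3) = 9.786 — close enough.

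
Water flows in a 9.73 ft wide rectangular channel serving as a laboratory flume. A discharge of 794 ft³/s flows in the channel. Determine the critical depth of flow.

y_c = 5.91 ft

For a rectangular channel, critical depth y_c = (q²/g)^(1/3) where q = Q/b = 794/9.73 = 81.6 ft²/s.
So y_c = (81.6²/32.2)^(1/3) = 5.91 ft.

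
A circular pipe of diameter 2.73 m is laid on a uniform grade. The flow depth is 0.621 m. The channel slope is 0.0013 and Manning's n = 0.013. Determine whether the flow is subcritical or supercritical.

For a circular section of diameter D = 2.73 m at depth y = 0.621 m, the central angle is θ = 2 arccos(1 − 2y/D) = 1.989 rad. Then A = (D²/8)(θ − sin θ) = 1.001 m² and P = Dθ/2 = 2.715 m.
Hydraulic radius R = A/P = 1.001/2.715 = 0.3688 m.
V = (1/n) R^(2/3) √S = (1/0.013) × 0.3688^(2/3) × √0.0013 = 1.426 m/s. Hydraulic depth D_h = A/T = 1.001/2.289 = 0.4374 m.
Froude number Fr = V/√(g·D_h) = 1.426/√(9.81×0.4374) = 0.689, which is less than 1, so the flow is subcritical.

subcritical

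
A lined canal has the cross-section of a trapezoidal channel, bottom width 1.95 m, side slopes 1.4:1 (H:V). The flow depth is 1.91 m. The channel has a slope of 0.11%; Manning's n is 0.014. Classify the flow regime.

subcritical

With bottom width b = 1.95 m and side slope z = 1.4: A = (b + zy)y = (1.95 + 1.4×1.91)×1.91 = 8.832 m²; P = b + 2y√(1+z²) = 1.95 + 2×1.91×1.72 = 8.522 m.
Hydraulic radius R = A/P = 8.832/8.522 = 1.036 m.
V = (1/n) R^(2/3) √S = (1/0.014) × 1.036^(2/3) × √0.0011 = 2.426 m/s. Hydraulic depth D_h = A/T = 8.832/7.298 = 1.21 m.
Froude number Fr = V/√(g·D_h) = 2.426/√(9.81×1.21) = 0.704, which is less than 1, so the flow is subcritical.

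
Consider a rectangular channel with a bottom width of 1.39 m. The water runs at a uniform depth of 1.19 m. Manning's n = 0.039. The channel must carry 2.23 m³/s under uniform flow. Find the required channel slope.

S = 0.00829

Flow area A = b·y = 1.39 × 1.19 = 1.654 m². Wetted perimeter P = b + 2y = 1.39 + 2×1.19 = 3.77 m.
Hydraulic radius R = A/P = 1.654/3.77 = 0.4388 m.
From Manning's equation, S = [nQ / (1 A R^(2/3))]² = [0.039 × 2.23 / (1 × 1.654 × 0.4388^(2/3))]² = 0.00829.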